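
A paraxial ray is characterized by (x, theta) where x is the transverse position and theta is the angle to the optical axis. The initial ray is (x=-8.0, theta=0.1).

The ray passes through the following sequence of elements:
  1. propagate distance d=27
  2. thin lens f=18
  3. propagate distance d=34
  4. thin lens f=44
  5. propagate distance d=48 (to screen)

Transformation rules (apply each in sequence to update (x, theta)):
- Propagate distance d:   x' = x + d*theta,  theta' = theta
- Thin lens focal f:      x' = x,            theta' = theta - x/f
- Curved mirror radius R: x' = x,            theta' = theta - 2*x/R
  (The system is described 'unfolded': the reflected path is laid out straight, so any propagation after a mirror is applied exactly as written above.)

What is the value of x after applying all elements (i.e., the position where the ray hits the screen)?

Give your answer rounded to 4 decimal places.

Initial: x=-8.0000 theta=0.1000
After 1 (propagate distance d=27): x=-5.3000 theta=0.1000
After 2 (thin lens f=18): x=-5.3000 theta=71/180 (≈0.3944)
After 3 (propagate distance d=34): x=73/9 (≈8.1111) theta=71/180 (≈0.3944)
After 4 (thin lens f=44): x=73/9 (≈8.1111) theta=104/495 (≈0.2101)
After 5 (propagate distance d=48 (to screen)): x=9007/495 (≈18.1960) theta=104/495 (≈0.2101)
Rounded to 4 decimal places: x = 18.1960

Answer: 18.1960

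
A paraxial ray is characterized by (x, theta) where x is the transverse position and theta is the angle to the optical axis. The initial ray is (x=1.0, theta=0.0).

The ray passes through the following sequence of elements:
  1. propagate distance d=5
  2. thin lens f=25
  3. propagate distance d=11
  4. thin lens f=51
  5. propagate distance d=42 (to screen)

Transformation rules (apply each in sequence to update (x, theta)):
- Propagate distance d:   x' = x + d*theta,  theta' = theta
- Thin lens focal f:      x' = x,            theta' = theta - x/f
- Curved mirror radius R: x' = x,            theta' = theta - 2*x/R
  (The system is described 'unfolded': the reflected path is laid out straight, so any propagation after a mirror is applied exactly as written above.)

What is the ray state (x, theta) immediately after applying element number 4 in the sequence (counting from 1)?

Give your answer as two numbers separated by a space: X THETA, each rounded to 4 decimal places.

Initial: x=1.0000 theta=0.0000
After 1 (propagate distance d=5): x=1.0000 theta=0.0000
After 2 (thin lens f=25): x=1.0000 theta=-0.0400
After 3 (propagate distance d=11): x=0.5600 theta=-0.0400
After 4 (thin lens f=51): x=0.5600 theta=-13/255 (≈-0.0510)
Rounded to 4 decimal places: x = 0.5600, theta = -0.0510

Answer: 0.5600 -0.0510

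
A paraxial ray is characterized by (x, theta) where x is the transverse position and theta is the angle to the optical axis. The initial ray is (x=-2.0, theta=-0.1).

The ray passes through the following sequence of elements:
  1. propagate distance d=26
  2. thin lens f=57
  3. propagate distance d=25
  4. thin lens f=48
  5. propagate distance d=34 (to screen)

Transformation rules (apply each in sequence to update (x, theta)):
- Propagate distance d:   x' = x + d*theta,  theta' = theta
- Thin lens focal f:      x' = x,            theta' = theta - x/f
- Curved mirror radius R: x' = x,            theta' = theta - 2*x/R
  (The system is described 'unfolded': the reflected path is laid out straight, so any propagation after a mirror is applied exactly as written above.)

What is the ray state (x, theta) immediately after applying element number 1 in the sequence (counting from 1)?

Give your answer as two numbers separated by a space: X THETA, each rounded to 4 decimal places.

Initial: x=-2.0000 theta=-0.1000
After 1 (propagate distance d=26): x=-4.6000 theta=-0.1000
Rounded to 4 decimal places: x = -4.6000, theta = -0.1000

Answer: -4.6000 -0.1000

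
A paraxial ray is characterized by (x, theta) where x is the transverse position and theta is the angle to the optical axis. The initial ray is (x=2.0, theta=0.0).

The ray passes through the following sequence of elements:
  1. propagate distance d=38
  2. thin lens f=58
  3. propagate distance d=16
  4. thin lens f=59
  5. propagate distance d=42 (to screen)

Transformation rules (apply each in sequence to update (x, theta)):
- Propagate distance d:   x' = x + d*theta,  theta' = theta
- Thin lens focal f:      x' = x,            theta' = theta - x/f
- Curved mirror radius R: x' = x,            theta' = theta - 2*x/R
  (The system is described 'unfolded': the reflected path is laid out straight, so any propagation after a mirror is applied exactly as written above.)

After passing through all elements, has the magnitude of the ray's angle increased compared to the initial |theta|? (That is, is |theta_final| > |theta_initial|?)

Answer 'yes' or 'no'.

Initial: x=2.0000 theta=0.0000
After 1 (propagate distance d=38): x=2.0000 theta=0.0000
After 2 (thin lens f=58): x=2.0000 theta=-1/29 (≈-0.0345)
After 3 (propagate distance d=16): x=42/29 (≈1.4483) theta=-1/29 (≈-0.0345)
After 4 (thin lens f=59): x=42/29 (≈1.4483) theta=-101/1711 (≈-0.0590)
After 5 (propagate distance d=42 (to screen)): x=-1764/1711 (≈-1.0310) theta=-101/1711 (≈-0.0590)
|theta_initial|=0.0000 |theta_final|=101/1711 (≈0.0590) -> increased

Answer: yes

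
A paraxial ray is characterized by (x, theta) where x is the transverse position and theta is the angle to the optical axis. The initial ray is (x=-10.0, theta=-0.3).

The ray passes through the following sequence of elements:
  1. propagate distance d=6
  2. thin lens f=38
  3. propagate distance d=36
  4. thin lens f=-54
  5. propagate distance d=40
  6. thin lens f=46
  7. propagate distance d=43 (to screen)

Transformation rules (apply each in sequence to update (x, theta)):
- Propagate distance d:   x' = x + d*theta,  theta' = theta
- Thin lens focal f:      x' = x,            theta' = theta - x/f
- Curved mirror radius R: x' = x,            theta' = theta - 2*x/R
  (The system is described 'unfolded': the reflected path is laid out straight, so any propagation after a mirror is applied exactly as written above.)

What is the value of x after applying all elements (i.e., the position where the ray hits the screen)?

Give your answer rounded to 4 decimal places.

Answer: -9.9110

Derivation:
Initial: x=-10.0000 theta=-0.3000
After 1 (propagate distance d=6): x=-11.8000 theta=-0.3000
After 2 (thin lens f=38): x=-11.8000 theta=1/95 (≈0.0105)
After 3 (propagate distance d=36): x=-217/19 (≈-11.4211) theta=1/95 (≈0.0105)
After 4 (thin lens f=-54): x=-217/19 (≈-11.4211) theta=-1031/5130 (≈-0.2010)
After 5 (propagate distance d=40): x=-9983/513 (≈-19.4600) theta=-1031/5130 (≈-0.2010)
After 6 (thin lens f=46): x=-9983/513 (≈-19.4600) theta=4367/19665 (≈0.2221)
After 7 (propagate distance d=43 (to screen)): x=-584702/58995 (≈-9.9110) theta=4367/19665 (≈0.2221)
Rounded to 4 decimal places: x = -9.9110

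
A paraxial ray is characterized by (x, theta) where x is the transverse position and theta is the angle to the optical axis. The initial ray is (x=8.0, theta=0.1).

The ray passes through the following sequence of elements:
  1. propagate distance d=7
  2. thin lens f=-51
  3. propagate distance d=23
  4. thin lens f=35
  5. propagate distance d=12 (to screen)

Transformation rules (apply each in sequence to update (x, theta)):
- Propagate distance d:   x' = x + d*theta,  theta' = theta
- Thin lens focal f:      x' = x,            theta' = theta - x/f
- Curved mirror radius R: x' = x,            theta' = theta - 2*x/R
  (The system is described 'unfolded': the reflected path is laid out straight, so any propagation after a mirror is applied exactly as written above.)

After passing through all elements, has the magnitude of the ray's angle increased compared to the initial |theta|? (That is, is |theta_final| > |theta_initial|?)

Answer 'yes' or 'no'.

Initial: x=8.0000 theta=0.1000
After 1 (propagate distance d=7): x=8.7000 theta=0.1000
After 2 (thin lens f=-51): x=8.7000 theta=23/85 (≈0.2706)
After 3 (propagate distance d=23): x=2537/170 (≈14.9235) theta=23/85 (≈0.2706)
After 4 (thin lens f=35): x=2537/170 (≈14.9235) theta=-927/5950 (≈-0.1558)
After 5 (propagate distance d=12 (to screen)): x=77671/5950 (≈13.0539) theta=-927/5950 (≈-0.1558)
|theta_initial|=0.1000 |theta_final|=927/5950 (≈0.1558) -> increased

Answer: yes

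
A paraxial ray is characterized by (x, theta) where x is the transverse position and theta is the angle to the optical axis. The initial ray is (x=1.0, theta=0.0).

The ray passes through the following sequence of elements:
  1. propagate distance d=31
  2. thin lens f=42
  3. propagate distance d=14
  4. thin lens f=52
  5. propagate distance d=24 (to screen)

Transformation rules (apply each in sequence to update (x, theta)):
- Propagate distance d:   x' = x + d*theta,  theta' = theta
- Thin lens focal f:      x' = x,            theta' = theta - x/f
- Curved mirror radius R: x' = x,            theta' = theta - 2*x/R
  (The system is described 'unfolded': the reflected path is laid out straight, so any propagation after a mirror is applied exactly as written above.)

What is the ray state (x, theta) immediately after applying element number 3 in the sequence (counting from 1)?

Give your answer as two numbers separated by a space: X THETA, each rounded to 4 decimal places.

Answer: 0.6667 -0.0238

Derivation:
Initial: x=1.0000 theta=0.0000
After 1 (propagate distance d=31): x=1.0000 theta=0.0000
After 2 (thin lens f=42): x=1.0000 theta=-1/42 (≈-0.0238)
After 3 (propagate distance d=14): x=2/3 (≈0.6667) theta=-1/42 (≈-0.0238)
Rounded to 4 decimal places: x = 0.6667, theta = -0.0238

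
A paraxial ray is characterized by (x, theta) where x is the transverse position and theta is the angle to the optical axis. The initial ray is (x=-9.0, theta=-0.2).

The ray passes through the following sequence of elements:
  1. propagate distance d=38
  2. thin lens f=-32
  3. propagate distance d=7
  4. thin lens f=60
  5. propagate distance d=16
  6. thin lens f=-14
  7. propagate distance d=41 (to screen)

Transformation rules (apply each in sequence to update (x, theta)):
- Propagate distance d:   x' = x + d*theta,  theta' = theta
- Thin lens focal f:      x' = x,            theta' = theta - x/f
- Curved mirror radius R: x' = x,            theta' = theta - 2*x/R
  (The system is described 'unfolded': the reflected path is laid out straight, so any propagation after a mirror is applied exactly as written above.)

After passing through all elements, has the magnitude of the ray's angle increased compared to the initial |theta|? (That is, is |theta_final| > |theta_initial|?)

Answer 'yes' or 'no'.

Initial: x=-9.0000 theta=-0.2000
After 1 (propagate distance d=38): x=-16.6000 theta=-0.2000
After 2 (thin lens f=-32): x=-16.6000 theta=-23/32 (≈-0.7188)
After 3 (propagate distance d=7): x=-3461/160 (≈-21.6313) theta=-23/32 (≈-0.7188)
After 4 (thin lens f=60): x=-3461/160 (≈-21.6313) theta=-3439/9600 (≈-0.3582)
After 5 (propagate distance d=16): x=-65671/2400 (≈-27.3629) theta=-3439/9600 (≈-0.3582)
After 6 (thin lens f=-14): x=-65671/2400 (≈-27.3629) theta=-10361/4480 (≈-2.3127)
After 7 (propagate distance d=41 (to screen)): x=-8210803/67200 (≈-122.1846) theta=-10361/4480 (≈-2.3127)
|theta_initial|=0.2000 |theta_final|=10361/4480 (≈2.3127) -> increased

Answer: yes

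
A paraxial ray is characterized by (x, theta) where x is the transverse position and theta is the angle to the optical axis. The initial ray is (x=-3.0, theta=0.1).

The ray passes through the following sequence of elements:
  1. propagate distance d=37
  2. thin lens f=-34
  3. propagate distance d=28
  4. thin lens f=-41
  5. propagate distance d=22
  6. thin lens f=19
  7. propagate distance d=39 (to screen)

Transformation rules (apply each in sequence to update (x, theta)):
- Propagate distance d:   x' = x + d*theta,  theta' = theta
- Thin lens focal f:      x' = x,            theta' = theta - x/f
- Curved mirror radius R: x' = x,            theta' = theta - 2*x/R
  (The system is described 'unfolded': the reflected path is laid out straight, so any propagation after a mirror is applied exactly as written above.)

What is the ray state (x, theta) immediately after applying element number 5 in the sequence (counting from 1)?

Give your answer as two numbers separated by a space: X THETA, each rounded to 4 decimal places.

Initial: x=-3.0000 theta=0.1000
After 1 (propagate distance d=37): x=0.7000 theta=0.1000
After 2 (thin lens f=-34): x=0.7000 theta=41/340 (≈0.1206)
After 3 (propagate distance d=28): x=693/170 (≈4.0765) theta=41/340 (≈0.1206)
After 4 (thin lens f=-41): x=693/170 (≈4.0765) theta=3067/13940 (≈0.2200)
After 5 (propagate distance d=22): x=6215/697 (≈8.9168) theta=3067/13940 (≈0.2200)
Rounded to 4 decimal places: x = 8.9168, theta = 0.2200

Answer: 8.9168 0.2200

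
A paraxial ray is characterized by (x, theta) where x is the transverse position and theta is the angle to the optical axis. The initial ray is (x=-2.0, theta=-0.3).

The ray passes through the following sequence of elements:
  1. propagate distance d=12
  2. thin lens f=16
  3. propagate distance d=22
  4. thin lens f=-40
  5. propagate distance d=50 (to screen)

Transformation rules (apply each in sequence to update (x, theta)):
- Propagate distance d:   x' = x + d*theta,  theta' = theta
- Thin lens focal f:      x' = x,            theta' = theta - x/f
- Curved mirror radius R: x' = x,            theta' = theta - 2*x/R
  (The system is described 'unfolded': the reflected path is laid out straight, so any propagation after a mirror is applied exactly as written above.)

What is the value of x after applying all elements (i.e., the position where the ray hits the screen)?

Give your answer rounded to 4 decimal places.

Initial: x=-2.0000 theta=-0.3000
After 1 (propagate distance d=12): x=-5.6000 theta=-0.3000
After 2 (thin lens f=16): x=-5.6000 theta=0.0500
After 3 (propagate distance d=22): x=-4.5000 theta=0.0500
After 4 (thin lens f=-40): x=-4.5000 theta=-0.0625
After 5 (propagate distance d=50 (to screen)): x=-7.6250 theta=-0.0625
Rounded to 4 decimal places: x = -7.6250

Answer: -7.6250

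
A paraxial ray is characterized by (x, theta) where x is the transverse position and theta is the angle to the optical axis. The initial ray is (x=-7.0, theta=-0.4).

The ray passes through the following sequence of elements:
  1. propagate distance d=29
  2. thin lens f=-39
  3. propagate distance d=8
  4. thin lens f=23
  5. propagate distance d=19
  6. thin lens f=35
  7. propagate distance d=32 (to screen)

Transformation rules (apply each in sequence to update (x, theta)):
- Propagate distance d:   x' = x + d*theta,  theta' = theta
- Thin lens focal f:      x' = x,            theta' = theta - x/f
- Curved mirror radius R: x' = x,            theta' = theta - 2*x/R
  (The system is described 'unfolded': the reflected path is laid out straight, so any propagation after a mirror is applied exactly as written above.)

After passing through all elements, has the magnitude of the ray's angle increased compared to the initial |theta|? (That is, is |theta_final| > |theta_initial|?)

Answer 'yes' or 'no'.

Answer: yes

Derivation:
Initial: x=-7.0000 theta=-0.4000
After 1 (propagate distance d=29): x=-18.6000 theta=-0.4000
After 2 (thin lens f=-39): x=-18.6000 theta=-57/65 (≈-0.8769)
After 3 (propagate distance d=8): x=-333/13 (≈-25.6154) theta=-57/65 (≈-0.8769)
After 4 (thin lens f=23): x=-333/13 (≈-25.6154) theta=354/1495 (≈0.2368)
After 5 (propagate distance d=19): x=-31569/1495 (≈-21.1164) theta=354/1495 (≈0.2368)
After 6 (thin lens f=35): x=-31569/1495 (≈-21.1164) theta=43959/52325 (≈0.8401)
After 7 (propagate distance d=32 (to screen)): x=301773/52325 (≈5.7673) theta=43959/52325 (≈0.8401)
|theta_initial|=0.4000 |theta_final|=43959/52325 (≈0.8401) -> increased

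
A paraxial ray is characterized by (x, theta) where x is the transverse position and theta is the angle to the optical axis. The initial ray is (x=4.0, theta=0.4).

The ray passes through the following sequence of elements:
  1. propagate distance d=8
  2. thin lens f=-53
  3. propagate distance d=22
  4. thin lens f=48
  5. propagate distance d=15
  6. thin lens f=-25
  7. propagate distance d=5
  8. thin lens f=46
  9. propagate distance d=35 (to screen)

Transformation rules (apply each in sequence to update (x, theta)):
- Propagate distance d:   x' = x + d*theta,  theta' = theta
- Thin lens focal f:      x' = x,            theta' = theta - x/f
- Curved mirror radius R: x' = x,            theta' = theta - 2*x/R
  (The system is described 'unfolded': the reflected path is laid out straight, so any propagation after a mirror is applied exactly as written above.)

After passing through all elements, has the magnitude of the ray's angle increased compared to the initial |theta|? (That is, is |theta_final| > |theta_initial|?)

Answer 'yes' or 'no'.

Answer: yes

Derivation:
Initial: x=4.0000 theta=0.4000
After 1 (propagate distance d=8): x=7.2000 theta=0.4000
After 2 (thin lens f=-53): x=7.2000 theta=142/265 (≈0.5358)
After 3 (propagate distance d=22): x=5032/265 (≈18.9887) theta=142/265 (≈0.5358)
After 4 (thin lens f=48): x=5032/265 (≈18.9887) theta=223/1590 (≈0.1403)
After 5 (propagate distance d=15): x=11179/530 (≈21.0925) theta=223/1590 (≈0.1403)
After 6 (thin lens f=-25): x=11179/530 (≈21.0925) theta=19556/19875 (≈0.9839)
After 7 (propagate distance d=5): x=206797/7950 (≈26.0122) theta=19556/19875 (≈0.9839)
After 8 (thin lens f=46): x=206797/7950 (≈26.0122) theta=765167/1828500 (≈0.4185)
After 9 (propagate distance d=35 (to screen)): x=4956277/121900 (≈40.6585) theta=765167/1828500 (≈0.4185)
|theta_initial|=0.4000 |theta_final|=765167/1828500 (≈0.4185) -> increased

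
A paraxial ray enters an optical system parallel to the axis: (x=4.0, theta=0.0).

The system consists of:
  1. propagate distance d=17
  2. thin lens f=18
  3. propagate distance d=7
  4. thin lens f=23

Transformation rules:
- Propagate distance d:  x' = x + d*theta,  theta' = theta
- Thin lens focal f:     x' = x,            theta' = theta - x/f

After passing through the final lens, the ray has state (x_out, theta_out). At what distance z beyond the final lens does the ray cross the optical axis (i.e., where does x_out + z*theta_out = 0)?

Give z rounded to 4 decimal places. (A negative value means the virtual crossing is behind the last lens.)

Initial: x=4.0000 theta=0.0000
After 1 (propagate distance d=17): x=4.0000 theta=0.0000
After 2 (thin lens f=18): x=4.0000 theta=-2/9 (≈-0.2222)
After 3 (propagate distance d=7): x=22/9 (≈2.4444) theta=-2/9 (≈-0.2222)
After 4 (thin lens f=23): x=22/9 (≈2.4444) theta=-68/207 (≈-0.3285)
z_focus = -x_out/theta_out = -(22/9)/(-68/207) = 253/34 ≈ 7.4412
Rounded to 4 decimal places: z = 7.4412

Answer: 7.4412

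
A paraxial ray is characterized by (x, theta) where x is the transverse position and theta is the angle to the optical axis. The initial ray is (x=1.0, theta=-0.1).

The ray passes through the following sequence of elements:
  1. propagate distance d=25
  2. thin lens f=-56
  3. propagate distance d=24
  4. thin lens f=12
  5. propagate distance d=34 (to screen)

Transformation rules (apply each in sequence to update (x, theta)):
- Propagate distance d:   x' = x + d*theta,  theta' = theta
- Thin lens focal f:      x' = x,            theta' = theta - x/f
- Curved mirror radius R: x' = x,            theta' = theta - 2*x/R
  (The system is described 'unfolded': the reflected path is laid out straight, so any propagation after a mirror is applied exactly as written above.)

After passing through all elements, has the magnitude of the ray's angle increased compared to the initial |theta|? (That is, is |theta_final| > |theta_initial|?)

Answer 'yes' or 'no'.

Initial: x=1.0000 theta=-0.1000
After 1 (propagate distance d=25): x=-1.5000 theta=-0.1000
After 2 (thin lens f=-56): x=-1.5000 theta=-71/560 (≈-0.1268)
After 3 (propagate distance d=24): x=-159/35 (≈-4.5429) theta=-71/560 (≈-0.1268)
After 4 (thin lens f=12): x=-159/35 (≈-4.5429) theta=141/560 (≈0.2518)
After 5 (propagate distance d=34 (to screen)): x=225/56 (≈4.0179) theta=141/560 (≈0.2518)
|theta_initial|=0.1000 |theta_final|=141/560 (≈0.2518) -> increased

Answer: yes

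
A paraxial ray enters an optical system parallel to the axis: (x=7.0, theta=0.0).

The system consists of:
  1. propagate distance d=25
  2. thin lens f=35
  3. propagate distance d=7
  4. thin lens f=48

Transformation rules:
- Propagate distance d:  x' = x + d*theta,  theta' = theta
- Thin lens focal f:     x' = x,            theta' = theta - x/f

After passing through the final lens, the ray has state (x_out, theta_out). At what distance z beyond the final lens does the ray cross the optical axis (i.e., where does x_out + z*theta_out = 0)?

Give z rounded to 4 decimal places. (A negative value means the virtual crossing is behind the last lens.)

Initial: x=7.0000 theta=0.0000
After 1 (propagate distance d=25): x=7.0000 theta=0.0000
After 2 (thin lens f=35): x=7.0000 theta=-0.2000
After 3 (propagate distance d=7): x=5.6000 theta=-0.2000
After 4 (thin lens f=48): x=5.6000 theta=-19/60 (≈-0.3167)
z_focus = -x_out/theta_out = -(5.6000)/(-19/60) = 336/19 ≈ 17.6842
Rounded to 4 decimal places: z = 17.6842

Answer: 17.6842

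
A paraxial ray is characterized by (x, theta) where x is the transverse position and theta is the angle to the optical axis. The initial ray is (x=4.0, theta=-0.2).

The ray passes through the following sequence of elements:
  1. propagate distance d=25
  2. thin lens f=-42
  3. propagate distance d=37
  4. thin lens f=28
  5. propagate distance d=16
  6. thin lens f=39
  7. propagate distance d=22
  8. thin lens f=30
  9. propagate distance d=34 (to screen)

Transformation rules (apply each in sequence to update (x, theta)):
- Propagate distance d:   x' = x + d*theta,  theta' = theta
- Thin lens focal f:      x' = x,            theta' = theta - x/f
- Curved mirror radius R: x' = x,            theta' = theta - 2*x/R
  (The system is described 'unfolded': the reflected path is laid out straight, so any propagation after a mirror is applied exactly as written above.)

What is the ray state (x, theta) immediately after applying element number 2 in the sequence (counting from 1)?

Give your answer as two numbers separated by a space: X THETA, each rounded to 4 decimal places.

Answer: -1.0000 -0.2238

Derivation:
Initial: x=4.0000 theta=-0.2000
After 1 (propagate distance d=25): x=-1.0000 theta=-0.2000
After 2 (thin lens f=-42): x=-1.0000 theta=-47/210 (≈-0.2238)
Rounded to 4 decimal places: x = -1.0000, theta = -0.2238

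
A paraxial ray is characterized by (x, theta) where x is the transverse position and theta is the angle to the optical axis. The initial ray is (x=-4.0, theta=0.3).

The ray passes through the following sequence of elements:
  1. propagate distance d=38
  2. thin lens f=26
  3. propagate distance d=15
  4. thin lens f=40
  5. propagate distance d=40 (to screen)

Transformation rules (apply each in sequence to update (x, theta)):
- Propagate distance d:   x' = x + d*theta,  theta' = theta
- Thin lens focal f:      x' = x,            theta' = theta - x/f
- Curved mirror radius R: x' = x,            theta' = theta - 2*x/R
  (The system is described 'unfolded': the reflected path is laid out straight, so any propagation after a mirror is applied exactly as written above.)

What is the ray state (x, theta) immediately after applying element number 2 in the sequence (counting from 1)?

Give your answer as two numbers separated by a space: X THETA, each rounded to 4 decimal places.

Answer: 7.4000 0.0154

Derivation:
Initial: x=-4.0000 theta=0.3000
After 1 (propagate distance d=38): x=7.4000 theta=0.3000
After 2 (thin lens f=26): x=7.4000 theta=1/65 (≈0.0154)
Rounded to 4 decimal places: x = 7.4000, theta = 0.0154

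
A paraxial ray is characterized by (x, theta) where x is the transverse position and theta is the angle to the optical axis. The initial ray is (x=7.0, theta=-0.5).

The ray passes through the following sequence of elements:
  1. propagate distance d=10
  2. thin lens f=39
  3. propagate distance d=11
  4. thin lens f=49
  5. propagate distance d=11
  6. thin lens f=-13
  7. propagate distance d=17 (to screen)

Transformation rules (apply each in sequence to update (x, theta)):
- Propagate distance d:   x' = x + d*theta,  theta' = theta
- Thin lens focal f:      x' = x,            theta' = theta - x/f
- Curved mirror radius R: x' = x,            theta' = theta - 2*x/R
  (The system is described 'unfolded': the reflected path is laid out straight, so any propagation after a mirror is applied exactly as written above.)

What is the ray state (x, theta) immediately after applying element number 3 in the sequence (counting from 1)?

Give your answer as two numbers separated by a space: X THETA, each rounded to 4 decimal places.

Answer: -4.0641 -0.5513

Derivation:
Initial: x=7.0000 theta=-0.5000
After 1 (propagate distance d=10): x=2.0000 theta=-0.5000
After 2 (thin lens f=39): x=2.0000 theta=-43/78 (≈-0.5513)
After 3 (propagate distance d=11): x=-317/78 (≈-4.0641) theta=-43/78 (≈-0.5513)
Rounded to 4 decimal places: x = -4.0641, theta = -0.5513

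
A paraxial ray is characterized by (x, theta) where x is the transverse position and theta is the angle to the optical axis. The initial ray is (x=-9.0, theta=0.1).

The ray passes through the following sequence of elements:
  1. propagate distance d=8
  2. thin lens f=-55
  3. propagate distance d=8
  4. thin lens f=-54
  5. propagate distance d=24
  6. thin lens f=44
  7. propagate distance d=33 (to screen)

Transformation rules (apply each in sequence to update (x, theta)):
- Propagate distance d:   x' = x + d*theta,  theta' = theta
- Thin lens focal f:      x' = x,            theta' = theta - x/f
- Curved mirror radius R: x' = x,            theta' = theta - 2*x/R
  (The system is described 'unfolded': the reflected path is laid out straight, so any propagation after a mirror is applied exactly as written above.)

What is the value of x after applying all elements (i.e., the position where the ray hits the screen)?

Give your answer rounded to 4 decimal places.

Initial: x=-9.0000 theta=0.1000
After 1 (propagate distance d=8): x=-8.2000 theta=0.1000
After 2 (thin lens f=-55): x=-8.2000 theta=-27/550 (≈-0.0491)
After 3 (propagate distance d=8): x=-2363/275 (≈-8.5927) theta=-27/550 (≈-0.0491)
After 4 (thin lens f=-54): x=-2363/275 (≈-8.5927) theta=-1546/7425 (≈-0.2082)
After 5 (propagate distance d=24): x=-6727/495 (≈-13.5899) theta=-1546/7425 (≈-0.2082)
After 6 (thin lens f=44): x=-6727/495 (≈-13.5899) theta=32881/326700 (≈0.1006)
After 7 (propagate distance d=33 (to screen)): x=-101659/9900 (≈-10.2686) theta=32881/326700 (≈0.1006)
Rounded to 4 decimal places: x = -10.2686

Answer: -10.2686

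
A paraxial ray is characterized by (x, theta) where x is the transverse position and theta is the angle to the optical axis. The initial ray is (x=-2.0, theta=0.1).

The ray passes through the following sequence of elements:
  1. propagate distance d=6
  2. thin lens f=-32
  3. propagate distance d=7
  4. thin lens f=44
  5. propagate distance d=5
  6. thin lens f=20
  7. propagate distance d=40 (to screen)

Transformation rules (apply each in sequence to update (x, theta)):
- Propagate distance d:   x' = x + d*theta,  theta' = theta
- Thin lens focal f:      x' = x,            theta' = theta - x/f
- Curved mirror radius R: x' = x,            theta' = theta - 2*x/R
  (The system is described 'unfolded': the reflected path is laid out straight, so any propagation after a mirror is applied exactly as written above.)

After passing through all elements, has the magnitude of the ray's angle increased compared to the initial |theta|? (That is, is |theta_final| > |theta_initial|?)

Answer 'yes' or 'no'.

Answer: yes

Derivation:
Initial: x=-2.0000 theta=0.1000
After 1 (propagate distance d=6): x=-1.4000 theta=0.1000
After 2 (thin lens f=-32): x=-1.4000 theta=9/160 (≈0.0563)
After 3 (propagate distance d=7): x=-161/160 (≈-1.0063) theta=9/160 (≈0.0563)
After 4 (thin lens f=44): x=-161/160 (≈-1.0063) theta=557/7040 (≈0.0791)
After 5 (propagate distance d=5): x=-4299/7040 (≈-0.6107) theta=557/7040 (≈0.0791)
After 6 (thin lens f=20): x=-4299/7040 (≈-0.6107) theta=15439/140800 (≈0.1097)
After 7 (propagate distance d=40 (to screen)): x=26579/7040 (≈3.7754) theta=15439/140800 (≈0.1097)
|theta_initial|=0.1000 |theta_final|=15439/140800 (≈0.1097) -> increased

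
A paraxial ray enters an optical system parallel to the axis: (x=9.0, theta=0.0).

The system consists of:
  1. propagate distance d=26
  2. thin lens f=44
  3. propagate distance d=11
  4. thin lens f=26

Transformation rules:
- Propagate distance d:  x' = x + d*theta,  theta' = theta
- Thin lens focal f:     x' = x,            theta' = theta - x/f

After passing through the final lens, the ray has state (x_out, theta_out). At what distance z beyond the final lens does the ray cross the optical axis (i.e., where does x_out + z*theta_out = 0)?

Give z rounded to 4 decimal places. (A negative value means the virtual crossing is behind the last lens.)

Answer: 14.5424

Derivation:
Initial: x=9.0000 theta=0.0000
After 1 (propagate distance d=26): x=9.0000 theta=0.0000
After 2 (thin lens f=44): x=9.0000 theta=-9/44 (≈-0.2045)
After 3 (propagate distance d=11): x=6.7500 theta=-9/44 (≈-0.2045)
After 4 (thin lens f=26): x=6.7500 theta=-531/1144 (≈-0.4642)
z_focus = -x_out/theta_out = -(6.7500)/(-531/1144) = 858/59 ≈ 14.5424
Rounded to 4 decimal places: z = 14.5424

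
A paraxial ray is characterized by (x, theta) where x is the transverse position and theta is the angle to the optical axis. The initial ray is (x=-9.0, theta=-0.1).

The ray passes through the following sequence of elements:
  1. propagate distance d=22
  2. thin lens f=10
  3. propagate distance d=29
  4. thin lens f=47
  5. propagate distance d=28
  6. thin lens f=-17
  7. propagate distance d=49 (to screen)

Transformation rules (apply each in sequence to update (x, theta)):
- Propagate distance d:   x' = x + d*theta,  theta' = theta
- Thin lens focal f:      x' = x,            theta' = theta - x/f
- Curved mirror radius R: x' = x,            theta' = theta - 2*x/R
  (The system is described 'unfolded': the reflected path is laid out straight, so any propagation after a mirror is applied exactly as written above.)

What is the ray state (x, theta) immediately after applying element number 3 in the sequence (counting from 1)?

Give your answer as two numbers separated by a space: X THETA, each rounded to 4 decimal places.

Answer: 18.3800 1.0200

Derivation:
Initial: x=-9.0000 theta=-0.1000
After 1 (propagate distance d=22): x=-11.2000 theta=-0.1000
After 2 (thin lens f=10): x=-11.2000 theta=1.0200
After 3 (propagate distance d=29): x=18.3800 theta=1.0200
Rounded to 4 decimal places: x = 18.3800, theta = 1.0200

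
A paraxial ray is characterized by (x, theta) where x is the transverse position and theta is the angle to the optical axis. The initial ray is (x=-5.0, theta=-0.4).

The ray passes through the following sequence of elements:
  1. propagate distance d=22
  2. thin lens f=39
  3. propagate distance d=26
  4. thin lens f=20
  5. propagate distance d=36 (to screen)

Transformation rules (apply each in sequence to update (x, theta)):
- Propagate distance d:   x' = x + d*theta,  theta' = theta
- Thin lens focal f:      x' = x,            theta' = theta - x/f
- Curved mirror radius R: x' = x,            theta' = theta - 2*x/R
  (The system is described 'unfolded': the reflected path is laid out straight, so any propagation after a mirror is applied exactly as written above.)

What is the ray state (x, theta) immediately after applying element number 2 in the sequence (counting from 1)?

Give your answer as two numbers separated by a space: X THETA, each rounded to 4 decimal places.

Initial: x=-5.0000 theta=-0.4000
After 1 (propagate distance d=22): x=-13.8000 theta=-0.4000
After 2 (thin lens f=39): x=-13.8000 theta=-3/65 (≈-0.0462)
Rounded to 4 decimal places: x = -13.8000, theta = -0.0462

Answer: -13.8000 -0.0462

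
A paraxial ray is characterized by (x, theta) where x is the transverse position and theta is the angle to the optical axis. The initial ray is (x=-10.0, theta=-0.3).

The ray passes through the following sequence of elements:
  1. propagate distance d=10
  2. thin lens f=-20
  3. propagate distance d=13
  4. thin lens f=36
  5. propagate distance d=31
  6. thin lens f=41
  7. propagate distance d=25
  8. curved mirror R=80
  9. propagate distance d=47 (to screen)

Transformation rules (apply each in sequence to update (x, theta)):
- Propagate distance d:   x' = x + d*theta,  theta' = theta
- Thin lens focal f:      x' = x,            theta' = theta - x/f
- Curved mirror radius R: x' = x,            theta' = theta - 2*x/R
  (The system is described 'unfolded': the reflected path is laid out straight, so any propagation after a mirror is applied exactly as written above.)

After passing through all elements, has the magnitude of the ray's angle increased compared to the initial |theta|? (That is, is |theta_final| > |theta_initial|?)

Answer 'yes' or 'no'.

Initial: x=-10.0000 theta=-0.3000
After 1 (propagate distance d=10): x=-13.0000 theta=-0.3000
After 2 (thin lens f=-20): x=-13.0000 theta=-0.9500
After 3 (propagate distance d=13): x=-25.3500 theta=-0.9500
After 4 (thin lens f=36): x=-25.3500 theta=-59/240 (≈-0.2458)
After 5 (propagate distance d=31): x=-7913/240 (≈-32.9708) theta=-59/240 (≈-0.2458)
After 6 (thin lens f=41): x=-7913/240 (≈-32.9708) theta=67/120 (≈0.5583)
After 7 (propagate distance d=25): x=-19.0125 theta=67/120 (≈0.5583)
After 8 (curved mirror R=80): x=-19.0125 theta=9923/9600 (≈1.0336)
After 9 (propagate distance d=47 (to screen)): x=283861/9600 (≈29.5689) theta=9923/9600 (≈1.0336)
|theta_initial|=0.3000 |theta_final|=9923/9600 (≈1.0336) -> increased

Answer: yes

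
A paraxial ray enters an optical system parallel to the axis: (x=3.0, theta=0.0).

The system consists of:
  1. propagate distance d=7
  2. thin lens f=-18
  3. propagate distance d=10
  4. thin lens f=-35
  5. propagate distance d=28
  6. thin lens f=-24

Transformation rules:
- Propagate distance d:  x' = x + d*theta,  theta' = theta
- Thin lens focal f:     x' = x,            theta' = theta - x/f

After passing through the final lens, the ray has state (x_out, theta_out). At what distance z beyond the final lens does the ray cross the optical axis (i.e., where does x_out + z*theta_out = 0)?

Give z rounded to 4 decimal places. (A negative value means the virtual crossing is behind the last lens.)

Initial: x=3.0000 theta=0.0000
After 1 (propagate distance d=7): x=3.0000 theta=0.0000
After 2 (thin lens f=-18): x=3.0000 theta=1/6 (≈0.1667)
After 3 (propagate distance d=10): x=14/3 (≈4.6667) theta=1/6 (≈0.1667)
After 4 (thin lens f=-35): x=14/3 (≈4.6667) theta=0.3000
After 5 (propagate distance d=28): x=196/15 (≈13.0667) theta=0.3000
After 6 (thin lens f=-24): x=196/15 (≈13.0667) theta=38/45 (≈0.8444)
z_focus = -x_out/theta_out = -(196/15)/(38/45) = -294/19 ≈ -15.4737
Rounded to 4 decimal places: z = -15.4737

Answer: -15.4737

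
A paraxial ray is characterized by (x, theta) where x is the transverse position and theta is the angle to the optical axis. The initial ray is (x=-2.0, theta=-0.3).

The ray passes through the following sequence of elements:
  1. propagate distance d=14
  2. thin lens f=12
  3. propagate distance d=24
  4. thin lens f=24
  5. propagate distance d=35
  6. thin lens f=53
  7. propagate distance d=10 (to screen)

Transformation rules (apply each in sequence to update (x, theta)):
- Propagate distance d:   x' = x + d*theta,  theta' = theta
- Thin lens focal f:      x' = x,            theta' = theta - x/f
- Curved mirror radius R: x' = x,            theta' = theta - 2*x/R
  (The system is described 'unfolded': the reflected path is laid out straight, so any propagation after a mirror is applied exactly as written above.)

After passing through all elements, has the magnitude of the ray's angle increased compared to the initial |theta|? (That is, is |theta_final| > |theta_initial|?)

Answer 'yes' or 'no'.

Answer: no

Derivation:
Initial: x=-2.0000 theta=-0.3000
After 1 (propagate distance d=14): x=-6.2000 theta=-0.3000
After 2 (thin lens f=12): x=-6.2000 theta=13/60 (≈0.2167)
After 3 (propagate distance d=24): x=-1.0000 theta=13/60 (≈0.2167)
After 4 (thin lens f=24): x=-1.0000 theta=31/120 (≈0.2583)
After 5 (propagate distance d=35): x=193/24 (≈8.0417) theta=31/120 (≈0.2583)
After 6 (thin lens f=53): x=193/24 (≈8.0417) theta=113/1060 (≈0.1066)
After 7 (propagate distance d=10 (to screen)): x=11585/1272 (≈9.1077) theta=113/1060 (≈0.1066)
|theta_initial|=0.3000 |theta_final|=113/1060 (≈0.1066) -> not increased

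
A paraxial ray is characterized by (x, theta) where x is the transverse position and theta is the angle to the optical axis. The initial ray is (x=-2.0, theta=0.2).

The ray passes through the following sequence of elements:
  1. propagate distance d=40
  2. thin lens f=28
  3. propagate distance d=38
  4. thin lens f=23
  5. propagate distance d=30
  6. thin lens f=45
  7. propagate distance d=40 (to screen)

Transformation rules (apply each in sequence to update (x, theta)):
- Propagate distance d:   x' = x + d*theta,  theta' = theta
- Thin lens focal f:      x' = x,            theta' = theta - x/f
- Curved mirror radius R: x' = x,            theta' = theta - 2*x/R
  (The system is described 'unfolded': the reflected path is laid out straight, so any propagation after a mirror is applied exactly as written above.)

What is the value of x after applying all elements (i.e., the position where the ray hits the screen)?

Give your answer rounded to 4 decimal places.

Answer: -10.2943

Derivation:
Initial: x=-2.0000 theta=0.2000
After 1 (propagate distance d=40): x=6.0000 theta=0.2000
After 2 (thin lens f=28): x=6.0000 theta=-1/70 (≈-0.0143)
After 3 (propagate distance d=38): x=191/35 (≈5.4571) theta=-1/70 (≈-0.0143)
After 4 (thin lens f=23): x=191/35 (≈5.4571) theta=-81/322 (≈-0.2516)
After 5 (propagate distance d=30): x=-1682/805 (≈-2.0894) theta=-81/322 (≈-0.2516)
After 6 (thin lens f=45): x=-1682/805 (≈-2.0894) theta=-2123/10350 (≈-0.2051)
After 7 (propagate distance d=40 (to screen)): x=-74582/7245 (≈-10.2943) theta=-2123/10350 (≈-0.2051)
Rounded to 4 decimal places: x = -10.2943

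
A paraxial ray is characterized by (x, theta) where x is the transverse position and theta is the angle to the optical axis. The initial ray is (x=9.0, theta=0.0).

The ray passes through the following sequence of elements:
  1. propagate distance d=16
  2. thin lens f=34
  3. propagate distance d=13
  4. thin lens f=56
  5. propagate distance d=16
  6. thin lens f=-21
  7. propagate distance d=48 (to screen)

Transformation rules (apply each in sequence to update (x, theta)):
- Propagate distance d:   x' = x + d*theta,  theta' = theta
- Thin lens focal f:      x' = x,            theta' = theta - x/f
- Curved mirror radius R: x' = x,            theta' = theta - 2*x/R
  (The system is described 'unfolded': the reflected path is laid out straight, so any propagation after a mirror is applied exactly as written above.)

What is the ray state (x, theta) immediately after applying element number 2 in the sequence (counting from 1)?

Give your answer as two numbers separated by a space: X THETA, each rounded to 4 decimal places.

Answer: 9.0000 -0.2647

Derivation:
Initial: x=9.0000 theta=0.0000
After 1 (propagate distance d=16): x=9.0000 theta=0.0000
After 2 (thin lens f=34): x=9.0000 theta=-9/34 (≈-0.2647)
Rounded to 4 decimal places: x = 9.0000, theta = -0.2647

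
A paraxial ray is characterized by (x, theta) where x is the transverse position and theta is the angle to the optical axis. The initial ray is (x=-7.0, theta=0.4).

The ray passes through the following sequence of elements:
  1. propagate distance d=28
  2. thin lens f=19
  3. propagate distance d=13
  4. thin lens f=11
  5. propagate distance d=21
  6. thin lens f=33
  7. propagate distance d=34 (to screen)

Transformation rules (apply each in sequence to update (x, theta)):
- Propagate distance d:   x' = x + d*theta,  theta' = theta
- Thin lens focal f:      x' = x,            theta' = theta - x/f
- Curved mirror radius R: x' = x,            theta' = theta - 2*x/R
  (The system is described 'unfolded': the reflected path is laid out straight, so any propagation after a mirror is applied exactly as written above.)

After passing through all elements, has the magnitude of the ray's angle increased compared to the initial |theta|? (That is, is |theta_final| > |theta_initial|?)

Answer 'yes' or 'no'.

Initial: x=-7.0000 theta=0.4000
After 1 (propagate distance d=28): x=4.2000 theta=0.4000
After 2 (thin lens f=19): x=4.2000 theta=17/95 (≈0.1789)
After 3 (propagate distance d=13): x=124/19 (≈6.5263) theta=17/95 (≈0.1789)
After 4 (thin lens f=11): x=124/19 (≈6.5263) theta=-433/1045 (≈-0.4144)
After 5 (propagate distance d=21): x=-2273/1045 (≈-2.1751) theta=-433/1045 (≈-0.4144)
After 6 (thin lens f=33): x=-2273/1045 (≈-2.1751) theta=-12016/34485 (≈-0.3484)
After 7 (propagate distance d=34 (to screen)): x=-483553/34485 (≈-14.0221) theta=-12016/34485 (≈-0.3484)
|theta_initial|=0.4000 |theta_final|=12016/34485 (≈0.3484) -> not increased

Answer: no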